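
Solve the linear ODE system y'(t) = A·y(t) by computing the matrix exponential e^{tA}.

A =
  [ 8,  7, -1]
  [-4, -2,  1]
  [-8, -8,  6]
e^{tA} =
  [-2*t^2*exp(4*t) + 4*t*exp(4*t) + exp(4*t), -3*t^2*exp(4*t) + 7*t*exp(4*t), t^2*exp(4*t)/2 - t*exp(4*t)]
  [-4*t*exp(4*t), -6*t*exp(4*t) + exp(4*t), t*exp(4*t)]
  [-8*t^2*exp(4*t) - 8*t*exp(4*t), -12*t^2*exp(4*t) - 8*t*exp(4*t), 2*t^2*exp(4*t) + 2*t*exp(4*t) + exp(4*t)]

Strategy: write A = P · J · P⁻¹ where J is a Jordan canonical form, so e^{tA} = P · e^{tJ} · P⁻¹, and e^{tJ} can be computed block-by-block.

A has Jordan form
J =
  [4, 1, 0]
  [0, 4, 1]
  [0, 0, 4]
(up to reordering of blocks).

Per-block formulas:
  For a 3×3 Jordan block J_3(4): exp(t · J_3(4)) = e^(4t)·(I + t·N + (t^2/2)·N^2), where N is the 3×3 nilpotent shift.

After assembling e^{tJ} and conjugating by P, we get:

e^{tA} =
  [-2*t^2*exp(4*t) + 4*t*exp(4*t) + exp(4*t), -3*t^2*exp(4*t) + 7*t*exp(4*t), t^2*exp(4*t)/2 - t*exp(4*t)]
  [-4*t*exp(4*t), -6*t*exp(4*t) + exp(4*t), t*exp(4*t)]
  [-8*t^2*exp(4*t) - 8*t*exp(4*t), -12*t^2*exp(4*t) - 8*t*exp(4*t), 2*t^2*exp(4*t) + 2*t*exp(4*t) + exp(4*t)]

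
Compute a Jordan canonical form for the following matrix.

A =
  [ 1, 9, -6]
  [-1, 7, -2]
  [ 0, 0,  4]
J_2(4) ⊕ J_1(4)

The characteristic polynomial is
  det(x·I − A) = x^3 - 12*x^2 + 48*x - 64 = (x - 4)^3

Eigenvalues and multiplicities (the geometric multiplicity of λ is n − rank(A − λI), which equals the number of Jordan blocks for λ):
  λ = 4: algebraic multiplicity = 3, geometric multiplicity = 2

Determining the block sizes for each eigenvalue:
  λ = 4: 2 blocks summing to 3 forces exactly one block of size 2 and the rest size 1 → block sizes [2, 1]

Assembling the blocks gives a Jordan form
J =
  [4, 1, 0]
  [0, 4, 0]
  [0, 0, 4]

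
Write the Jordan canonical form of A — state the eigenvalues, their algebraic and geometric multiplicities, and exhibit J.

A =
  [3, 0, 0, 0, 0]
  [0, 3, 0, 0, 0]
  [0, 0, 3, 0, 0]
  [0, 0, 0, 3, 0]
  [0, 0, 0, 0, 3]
J_1(3) ⊕ J_1(3) ⊕ J_1(3) ⊕ J_1(3) ⊕ J_1(3)

The characteristic polynomial is
  det(x·I − A) = x^5 - 15*x^4 + 90*x^3 - 270*x^2 + 405*x - 243 = (x - 3)^5

Eigenvalues and multiplicities (the geometric multiplicity of λ is n − rank(A − λI), which equals the number of Jordan blocks for λ):
  λ = 3: algebraic multiplicity = 5, geometric multiplicity = 5

Determining the block sizes for each eigenvalue:
  λ = 3: gm = am = 5, so every block has size 1 → block sizes [1, 1, 1, 1, 1]

Assembling the blocks gives a Jordan form
J =
  [3, 0, 0, 0, 0]
  [0, 3, 0, 0, 0]
  [0, 0, 3, 0, 0]
  [0, 0, 0, 3, 0]
  [0, 0, 0, 0, 3]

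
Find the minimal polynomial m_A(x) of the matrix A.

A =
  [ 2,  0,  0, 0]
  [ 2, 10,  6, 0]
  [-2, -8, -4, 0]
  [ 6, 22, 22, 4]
x^2 - 6*x + 8

The characteristic polynomial is χ_A(x) = (x - 4)^2*(x - 2)^2, so the eigenvalues are known. The minimal polynomial is
  m_A(x) = Π_λ (x − λ)^{k_λ}
where k_λ is the size of the *largest* Jordan block for λ (equivalently, the smallest k with (A − λI)^k v = 0 for every generalised eigenvector v of λ).

  λ = 2: largest Jordan block has size 1, contributing (x − 2)
  λ = 4: largest Jordan block has size 1, contributing (x − 4)

So m_A(x) = (x - 4)*(x - 2) = x^2 - 6*x + 8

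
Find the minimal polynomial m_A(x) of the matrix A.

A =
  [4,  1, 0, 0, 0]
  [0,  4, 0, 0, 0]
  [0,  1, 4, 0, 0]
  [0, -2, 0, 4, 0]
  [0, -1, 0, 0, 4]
x^2 - 8*x + 16

The characteristic polynomial is χ_A(x) = (x - 4)^5, so the eigenvalues are known. The minimal polynomial is
  m_A(x) = Π_λ (x − λ)^{k_λ}
where k_λ is the size of the *largest* Jordan block for λ (equivalently, the smallest k with (A − λI)^k v = 0 for every generalised eigenvector v of λ).

  λ = 4: largest Jordan block has size 2, contributing (x − 4)^2

So m_A(x) = (x - 4)^2 = x^2 - 8*x + 16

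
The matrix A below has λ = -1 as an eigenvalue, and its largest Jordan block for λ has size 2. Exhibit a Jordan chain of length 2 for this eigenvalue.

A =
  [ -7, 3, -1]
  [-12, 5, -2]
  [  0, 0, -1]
A Jordan chain for λ = -1 of length 2:
v_1 = (-6, -12, 0)ᵀ
v_2 = (1, 0, 0)ᵀ

Let N = A − (-1)·I. We want v_2 with N^2 v_2 = 0 but N^1 v_2 ≠ 0; then v_{j-1} := N · v_j for j = 2, …, 2.

Pick v_2 = (1, 0, 0)ᵀ.
Then v_1 = N · v_2 = (-6, -12, 0)ᵀ.

Sanity check: (A − (-1)·I) v_1 = (0, 0, 0)ᵀ = 0. ✓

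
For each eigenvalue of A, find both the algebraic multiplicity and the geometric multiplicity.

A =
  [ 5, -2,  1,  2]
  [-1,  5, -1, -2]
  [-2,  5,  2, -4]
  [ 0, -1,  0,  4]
λ = 4: alg = 4, geom = 2

Step 1 — factor the characteristic polynomial to read off the algebraic multiplicities:
  χ_A(x) = (x - 4)^4

Step 2 — compute geometric multiplicities via the rank-nullity identity g(λ) = n − rank(A − λI):
  rank(A − (4)·I) = 2, so dim ker(A − (4)·I) = n − 2 = 2

Summary:
  λ = 4: algebraic multiplicity = 4, geometric multiplicity = 2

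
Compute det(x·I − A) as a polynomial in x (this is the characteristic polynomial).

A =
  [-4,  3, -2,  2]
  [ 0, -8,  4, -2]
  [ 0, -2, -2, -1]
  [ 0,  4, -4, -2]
x^4 + 16*x^3 + 96*x^2 + 256*x + 256

Expanding det(x·I − A) (e.g. by cofactor expansion or by noting that A is similar to its Jordan form J, which has the same characteristic polynomial as A) gives
  χ_A(x) = x^4 + 16*x^3 + 96*x^2 + 256*x + 256
which factors as (x + 4)^4. The eigenvalues (with algebraic multiplicities) are λ = -4 with multiplicity 4.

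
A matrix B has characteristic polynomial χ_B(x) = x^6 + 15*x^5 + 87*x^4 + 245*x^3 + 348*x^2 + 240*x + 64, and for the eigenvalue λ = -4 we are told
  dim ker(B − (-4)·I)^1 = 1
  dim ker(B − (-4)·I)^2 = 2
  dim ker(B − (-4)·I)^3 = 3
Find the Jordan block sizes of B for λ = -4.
Block sizes for λ = -4: [3]

From the dimensions of kernels of powers, the number of Jordan blocks of size at least j is d_j − d_{j−1} where d_j = dim ker(N^j) (with d_0 = 0). Computing the differences gives [1, 1, 1].
The number of blocks of size exactly k is (#blocks of size ≥ k) − (#blocks of size ≥ k + 1), so the partition is: 1 block(s) of size 3.
In nonincreasing order the block sizes are [3].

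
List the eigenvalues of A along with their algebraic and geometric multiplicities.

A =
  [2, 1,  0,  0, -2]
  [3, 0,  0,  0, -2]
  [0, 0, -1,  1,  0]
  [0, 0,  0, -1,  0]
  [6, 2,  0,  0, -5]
λ = -1: alg = 5, geom = 3

Step 1 — factor the characteristic polynomial to read off the algebraic multiplicities:
  χ_A(x) = (x + 1)^5

Step 2 — compute geometric multiplicities via the rank-nullity identity g(λ) = n − rank(A − λI):
  rank(A − (-1)·I) = 2, so dim ker(A − (-1)·I) = n − 2 = 3

Summary:
  λ = -1: algebraic multiplicity = 5, geometric multiplicity = 3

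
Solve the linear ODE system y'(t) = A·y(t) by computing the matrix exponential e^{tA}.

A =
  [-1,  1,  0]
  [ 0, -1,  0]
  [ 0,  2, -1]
e^{tA} =
  [exp(-t), t*exp(-t), 0]
  [0, exp(-t), 0]
  [0, 2*t*exp(-t), exp(-t)]

Strategy: write A = P · J · P⁻¹ where J is a Jordan canonical form, so e^{tA} = P · e^{tJ} · P⁻¹, and e^{tJ} can be computed block-by-block.

A has Jordan form
J =
  [-1,  1,  0]
  [ 0, -1,  0]
  [ 0,  0, -1]
(up to reordering of blocks).

Per-block formulas:
  For a 2×2 Jordan block J_2(-1): exp(t · J_2(-1)) = e^(-1t)·(I + t·N), where N is the 2×2 nilpotent shift.
  For a 1×1 block at λ = -1: exp(t · [-1]) = [e^(-1t)].

After assembling e^{tJ} and conjugating by P, we get:

e^{tA} =
  [exp(-t), t*exp(-t), 0]
  [0, exp(-t), 0]
  [0, 2*t*exp(-t), exp(-t)]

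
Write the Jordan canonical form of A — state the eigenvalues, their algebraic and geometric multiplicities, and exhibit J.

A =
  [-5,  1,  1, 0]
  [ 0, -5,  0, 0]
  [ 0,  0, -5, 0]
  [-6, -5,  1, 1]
J_2(-5) ⊕ J_1(-5) ⊕ J_1(1)

The characteristic polynomial is
  det(x·I − A) = x^4 + 14*x^3 + 60*x^2 + 50*x - 125 = (x - 1)*(x + 5)^3

Eigenvalues and multiplicities (the geometric multiplicity of λ is n − rank(A − λI), which equals the number of Jordan blocks for λ):
  λ = -5: algebraic multiplicity = 3, geometric multiplicity = 2
  λ = 1: algebraic multiplicity = 1, geometric multiplicity = 1

Determining the block sizes for each eigenvalue:
  λ = -5: 2 blocks summing to 3 forces exactly one block of size 2 and the rest size 1 → block sizes [2, 1]
  λ = 1: one block (gm = 1), so the single block has size am = 1 → block sizes [1]

Assembling the blocks gives a Jordan form
J =
  [-5,  1,  0, 0]
  [ 0, -5,  0, 0]
  [ 0,  0, -5, 0]
  [ 0,  0,  0, 1]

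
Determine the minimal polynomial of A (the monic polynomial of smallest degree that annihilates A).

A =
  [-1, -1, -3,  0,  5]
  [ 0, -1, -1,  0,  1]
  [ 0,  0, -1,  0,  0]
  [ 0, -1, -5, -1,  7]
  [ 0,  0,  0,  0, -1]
x^3 + 3*x^2 + 3*x + 1

The characteristic polynomial is χ_A(x) = (x + 1)^5, so the eigenvalues are known. The minimal polynomial is
  m_A(x) = Π_λ (x − λ)^{k_λ}
where k_λ is the size of the *largest* Jordan block for λ (equivalently, the smallest k with (A − λI)^k v = 0 for every generalised eigenvector v of λ).

  λ = -1: largest Jordan block has size 3, contributing (x + 1)^3

So m_A(x) = (x + 1)^3 = x^3 + 3*x^2 + 3*x + 1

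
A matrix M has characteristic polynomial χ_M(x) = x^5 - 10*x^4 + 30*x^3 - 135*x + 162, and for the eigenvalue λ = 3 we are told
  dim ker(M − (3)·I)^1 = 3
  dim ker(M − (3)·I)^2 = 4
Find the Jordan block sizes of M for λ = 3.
Block sizes for λ = 3: [2, 1, 1]

From the dimensions of kernels of powers, the number of Jordan blocks of size at least j is d_j − d_{j−1} where d_j = dim ker(N^j) (with d_0 = 0). Computing the differences gives [3, 1].
The number of blocks of size exactly k is (#blocks of size ≥ k) − (#blocks of size ≥ k + 1), so the partition is: 2 block(s) of size 1, 1 block(s) of size 2.
In nonincreasing order the block sizes are [2, 1, 1].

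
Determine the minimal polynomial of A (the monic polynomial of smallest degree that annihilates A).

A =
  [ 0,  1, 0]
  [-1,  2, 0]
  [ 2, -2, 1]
x^2 - 2*x + 1

The characteristic polynomial is χ_A(x) = (x - 1)^3, so the eigenvalues are known. The minimal polynomial is
  m_A(x) = Π_λ (x − λ)^{k_λ}
where k_λ is the size of the *largest* Jordan block for λ (equivalently, the smallest k with (A − λI)^k v = 0 for every generalised eigenvector v of λ).

  λ = 1: largest Jordan block has size 2, contributing (x − 1)^2

So m_A(x) = (x - 1)^2 = x^2 - 2*x + 1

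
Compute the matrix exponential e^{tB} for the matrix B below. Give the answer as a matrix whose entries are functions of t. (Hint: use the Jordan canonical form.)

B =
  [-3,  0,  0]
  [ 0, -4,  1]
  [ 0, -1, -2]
e^{tB} =
  [exp(-3*t), 0, 0]
  [0, -t*exp(-3*t) + exp(-3*t), t*exp(-3*t)]
  [0, -t*exp(-3*t), t*exp(-3*t) + exp(-3*t)]

Strategy: write B = P · J · P⁻¹ where J is a Jordan canonical form, so e^{tB} = P · e^{tJ} · P⁻¹, and e^{tJ} can be computed block-by-block.

B has Jordan form
J =
  [-3,  1,  0]
  [ 0, -3,  0]
  [ 0,  0, -3]
(up to reordering of blocks).

Per-block formulas:
  For a 1×1 block at λ = -3: exp(t · [-3]) = [e^(-3t)].
  For a 2×2 Jordan block J_2(-3): exp(t · J_2(-3)) = e^(-3t)·(I + t·N), where N is the 2×2 nilpotent shift.

After assembling e^{tJ} and conjugating by P, we get:

e^{tB} =
  [exp(-3*t), 0, 0]
  [0, -t*exp(-3*t) + exp(-3*t), t*exp(-3*t)]
  [0, -t*exp(-3*t), t*exp(-3*t) + exp(-3*t)]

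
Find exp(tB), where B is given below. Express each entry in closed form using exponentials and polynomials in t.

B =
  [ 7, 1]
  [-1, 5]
e^{tB} =
  [t*exp(6*t) + exp(6*t), t*exp(6*t)]
  [-t*exp(6*t), -t*exp(6*t) + exp(6*t)]

Strategy: write B = P · J · P⁻¹ where J is a Jordan canonical form, so e^{tB} = P · e^{tJ} · P⁻¹, and e^{tJ} can be computed block-by-block.

B has Jordan form
J =
  [6, 1]
  [0, 6]
(up to reordering of blocks).

Per-block formulas:
  For a 2×2 Jordan block J_2(6): exp(t · J_2(6)) = e^(6t)·(I + t·N), where N is the 2×2 nilpotent shift.

After assembling e^{tJ} and conjugating by P, we get:

e^{tB} =
  [t*exp(6*t) + exp(6*t), t*exp(6*t)]
  [-t*exp(6*t), -t*exp(6*t) + exp(6*t)]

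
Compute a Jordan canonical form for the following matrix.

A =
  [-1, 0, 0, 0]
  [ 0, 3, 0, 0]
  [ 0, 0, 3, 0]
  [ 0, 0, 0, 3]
J_1(-1) ⊕ J_1(3) ⊕ J_1(3) ⊕ J_1(3)

The characteristic polynomial is
  det(x·I − A) = x^4 - 8*x^3 + 18*x^2 - 27 = (x - 3)^3*(x + 1)

Eigenvalues and multiplicities (the geometric multiplicity of λ is n − rank(A − λI), which equals the number of Jordan blocks for λ):
  λ = -1: algebraic multiplicity = 1, geometric multiplicity = 1
  λ = 3: algebraic multiplicity = 3, geometric multiplicity = 3

Determining the block sizes for each eigenvalue:
  λ = -1: one block (gm = 1), so the single block has size am = 1 → block sizes [1]
  λ = 3: gm = am = 3, so every block has size 1 → block sizes [1, 1, 1]

Assembling the blocks gives a Jordan form
J =
  [-1, 0, 0, 0]
  [ 0, 3, 0, 0]
  [ 0, 0, 3, 0]
  [ 0, 0, 0, 3]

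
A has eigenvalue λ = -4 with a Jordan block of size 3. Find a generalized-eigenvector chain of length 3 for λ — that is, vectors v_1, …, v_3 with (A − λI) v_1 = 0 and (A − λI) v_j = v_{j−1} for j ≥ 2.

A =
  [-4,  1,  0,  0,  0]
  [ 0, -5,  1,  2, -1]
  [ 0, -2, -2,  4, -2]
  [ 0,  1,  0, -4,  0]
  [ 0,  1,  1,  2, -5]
A Jordan chain for λ = -4 of length 3:
v_1 = (-1, 0, 0, -1, -2)ᵀ
v_2 = (1, -1, -2, 1, 1)ᵀ
v_3 = (0, 1, 0, 0, 0)ᵀ

Let N = A − (-4)·I. We want v_3 with N^3 v_3 = 0 but N^2 v_3 ≠ 0; then v_{j-1} := N · v_j for j = 3, …, 2.

Pick v_3 = (0, 1, 0, 0, 0)ᵀ.
Then v_2 = N · v_3 = (1, -1, -2, 1, 1)ᵀ.
Then v_1 = N · v_2 = (-1, 0, 0, -1, -2)ᵀ.

Sanity check: (A − (-4)·I) v_1 = (0, 0, 0, 0, 0)ᵀ = 0. ✓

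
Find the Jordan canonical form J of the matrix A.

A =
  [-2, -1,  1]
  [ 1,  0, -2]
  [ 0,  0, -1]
J_3(-1)

The characteristic polynomial is
  det(x·I − A) = x^3 + 3*x^2 + 3*x + 1 = (x + 1)^3

Eigenvalues and multiplicities (the geometric multiplicity of λ is n − rank(A − λI), which equals the number of Jordan blocks for λ):
  λ = -1: algebraic multiplicity = 3, geometric multiplicity = 1

Determining the block sizes for each eigenvalue:
  λ = -1: one block (gm = 1), so the single block has size am = 3 → block sizes [3]

Assembling the blocks gives a Jordan form
J =
  [-1,  1,  0]
  [ 0, -1,  1]
  [ 0,  0, -1]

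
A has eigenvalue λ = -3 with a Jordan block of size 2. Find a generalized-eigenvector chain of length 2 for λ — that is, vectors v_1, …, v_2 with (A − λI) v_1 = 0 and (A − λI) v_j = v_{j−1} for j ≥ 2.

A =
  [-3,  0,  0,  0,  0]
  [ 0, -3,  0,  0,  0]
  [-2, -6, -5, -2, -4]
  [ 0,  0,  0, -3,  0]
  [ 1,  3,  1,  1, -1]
A Jordan chain for λ = -3 of length 2:
v_1 = (0, 0, -2, 0, 1)ᵀ
v_2 = (1, 0, 0, 0, 0)ᵀ

Let N = A − (-3)·I. We want v_2 with N^2 v_2 = 0 but N^1 v_2 ≠ 0; then v_{j-1} := N · v_j for j = 2, …, 2.

Pick v_2 = (1, 0, 0, 0, 0)ᵀ.
Then v_1 = N · v_2 = (0, 0, -2, 0, 1)ᵀ.

Sanity check: (A − (-3)·I) v_1 = (0, 0, 0, 0, 0)ᵀ = 0. ✓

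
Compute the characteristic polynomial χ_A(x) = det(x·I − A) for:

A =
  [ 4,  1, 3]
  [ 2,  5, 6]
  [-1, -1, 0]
x^3 - 9*x^2 + 27*x - 27

Expanding det(x·I − A) (e.g. by cofactor expansion or by noting that A is similar to its Jordan form J, which has the same characteristic polynomial as A) gives
  χ_A(x) = x^3 - 9*x^2 + 27*x - 27
which factors as (x - 3)^3. The eigenvalues (with algebraic multiplicities) are λ = 3 with multiplicity 3.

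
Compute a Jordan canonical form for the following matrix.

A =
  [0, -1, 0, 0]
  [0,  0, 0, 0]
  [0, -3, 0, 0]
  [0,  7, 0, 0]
J_2(0) ⊕ J_1(0) ⊕ J_1(0)

The characteristic polynomial is
  det(x·I − A) = x^4

Eigenvalues and multiplicities (the geometric multiplicity of λ is n − rank(A − λI), which equals the number of Jordan blocks for λ):
  λ = 0: algebraic multiplicity = 4, geometric multiplicity = 3

Determining the block sizes for each eigenvalue:
  λ = 0: 3 blocks summing to 4 forces exactly one block of size 2 and the rest size 1 → block sizes [2, 1, 1]

Assembling the blocks gives a Jordan form
J =
  [0, 1, 0, 0]
  [0, 0, 0, 0]
  [0, 0, 0, 0]
  [0, 0, 0, 0]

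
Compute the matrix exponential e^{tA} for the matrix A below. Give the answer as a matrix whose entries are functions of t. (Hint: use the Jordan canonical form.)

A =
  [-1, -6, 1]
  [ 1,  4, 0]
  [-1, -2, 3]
e^{tA} =
  [t^2*exp(2*t) - 3*t*exp(2*t) + exp(2*t), 2*t^2*exp(2*t) - 6*t*exp(2*t), -t^2*exp(2*t) + t*exp(2*t)]
  [-t^2*exp(2*t)/2 + t*exp(2*t), -t^2*exp(2*t) + 2*t*exp(2*t) + exp(2*t), t^2*exp(2*t)/2]
  [-t*exp(2*t), -2*t*exp(2*t), t*exp(2*t) + exp(2*t)]

Strategy: write A = P · J · P⁻¹ where J is a Jordan canonical form, so e^{tA} = P · e^{tJ} · P⁻¹, and e^{tJ} can be computed block-by-block.

A has Jordan form
J =
  [2, 1, 0]
  [0, 2, 1]
  [0, 0, 2]
(up to reordering of blocks).

Per-block formulas:
  For a 3×3 Jordan block J_3(2): exp(t · J_3(2)) = e^(2t)·(I + t·N + (t^2/2)·N^2), where N is the 3×3 nilpotent shift.

After assembling e^{tJ} and conjugating by P, we get:

e^{tA} =
  [t^2*exp(2*t) - 3*t*exp(2*t) + exp(2*t), 2*t^2*exp(2*t) - 6*t*exp(2*t), -t^2*exp(2*t) + t*exp(2*t)]
  [-t^2*exp(2*t)/2 + t*exp(2*t), -t^2*exp(2*t) + 2*t*exp(2*t) + exp(2*t), t^2*exp(2*t)/2]
  [-t*exp(2*t), -2*t*exp(2*t), t*exp(2*t) + exp(2*t)]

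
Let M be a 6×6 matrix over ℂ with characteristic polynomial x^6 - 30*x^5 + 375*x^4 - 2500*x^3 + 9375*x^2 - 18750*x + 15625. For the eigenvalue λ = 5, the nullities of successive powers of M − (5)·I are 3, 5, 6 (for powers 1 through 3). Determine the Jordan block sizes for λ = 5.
Block sizes for λ = 5: [3, 2, 1]

From the dimensions of kernels of powers, the number of Jordan blocks of size at least j is d_j − d_{j−1} where d_j = dim ker(N^j) (with d_0 = 0). Computing the differences gives [3, 2, 1].
The number of blocks of size exactly k is (#blocks of size ≥ k) − (#blocks of size ≥ k + 1), so the partition is: 1 block(s) of size 1, 1 block(s) of size 2, 1 block(s) of size 3.
In nonincreasing order the block sizes are [3, 2, 1].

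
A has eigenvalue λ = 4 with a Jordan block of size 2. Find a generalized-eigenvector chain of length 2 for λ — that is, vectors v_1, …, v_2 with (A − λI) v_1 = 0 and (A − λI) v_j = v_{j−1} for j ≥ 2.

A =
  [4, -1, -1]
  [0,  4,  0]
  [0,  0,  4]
A Jordan chain for λ = 4 of length 2:
v_1 = (-1, 0, 0)ᵀ
v_2 = (0, 1, 0)ᵀ

Let N = A − (4)·I. We want v_2 with N^2 v_2 = 0 but N^1 v_2 ≠ 0; then v_{j-1} := N · v_j for j = 2, …, 2.

Pick v_2 = (0, 1, 0)ᵀ.
Then v_1 = N · v_2 = (-1, 0, 0)ᵀ.

Sanity check: (A − (4)·I) v_1 = (0, 0, 0)ᵀ = 0. ✓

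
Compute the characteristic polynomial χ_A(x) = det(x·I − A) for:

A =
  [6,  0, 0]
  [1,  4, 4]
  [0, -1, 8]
x^3 - 18*x^2 + 108*x - 216

Expanding det(x·I − A) (e.g. by cofactor expansion or by noting that A is similar to its Jordan form J, which has the same characteristic polynomial as A) gives
  χ_A(x) = x^3 - 18*x^2 + 108*x - 216
which factors as (x - 6)^3. The eigenvalues (with algebraic multiplicities) are λ = 6 with multiplicity 3.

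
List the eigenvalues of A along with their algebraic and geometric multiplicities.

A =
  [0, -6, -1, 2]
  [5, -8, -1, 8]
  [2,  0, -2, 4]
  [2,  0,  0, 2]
λ = -2: alg = 4, geom = 2

Step 1 — factor the characteristic polynomial to read off the algebraic multiplicities:
  χ_A(x) = (x + 2)^4

Step 2 — compute geometric multiplicities via the rank-nullity identity g(λ) = n − rank(A − λI):
  rank(A − (-2)·I) = 2, so dim ker(A − (-2)·I) = n − 2 = 2

Summary:
  λ = -2: algebraic multiplicity = 4, geometric multiplicity = 2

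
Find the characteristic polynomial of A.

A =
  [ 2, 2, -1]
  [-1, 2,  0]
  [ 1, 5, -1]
x^3 - 3*x^2 + 3*x - 1

Expanding det(x·I − A) (e.g. by cofactor expansion or by noting that A is similar to its Jordan form J, which has the same characteristic polynomial as A) gives
  χ_A(x) = x^3 - 3*x^2 + 3*x - 1
which factors as (x - 1)^3. The eigenvalues (with algebraic multiplicities) are λ = 1 with multiplicity 3.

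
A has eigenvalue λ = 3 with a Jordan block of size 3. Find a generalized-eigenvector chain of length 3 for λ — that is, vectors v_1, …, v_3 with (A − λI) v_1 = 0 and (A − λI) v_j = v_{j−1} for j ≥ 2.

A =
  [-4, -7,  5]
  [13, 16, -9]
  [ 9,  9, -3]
A Jordan chain for λ = 3 of length 3:
v_1 = (3, -3, 0)ᵀ
v_2 = (-7, 13, 9)ᵀ
v_3 = (1, 0, 0)ᵀ

Let N = A − (3)·I. We want v_3 with N^3 v_3 = 0 but N^2 v_3 ≠ 0; then v_{j-1} := N · v_j for j = 3, …, 2.

Pick v_3 = (1, 0, 0)ᵀ.
Then v_2 = N · v_3 = (-7, 13, 9)ᵀ.
Then v_1 = N · v_2 = (3, -3, 0)ᵀ.

Sanity check: (A − (3)·I) v_1 = (0, 0, 0)ᵀ = 0. ✓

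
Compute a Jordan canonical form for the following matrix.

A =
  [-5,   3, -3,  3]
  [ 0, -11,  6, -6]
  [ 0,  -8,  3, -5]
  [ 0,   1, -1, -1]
J_1(-5) ⊕ J_1(-5) ⊕ J_2(-2)

The characteristic polynomial is
  det(x·I − A) = x^4 + 14*x^3 + 69*x^2 + 140*x + 100 = (x + 2)^2*(x + 5)^2

Eigenvalues and multiplicities (the geometric multiplicity of λ is n − rank(A − λI), which equals the number of Jordan blocks for λ):
  λ = -5: algebraic multiplicity = 2, geometric multiplicity = 2
  λ = -2: algebraic multiplicity = 2, geometric multiplicity = 1

Determining the block sizes for each eigenvalue:
  λ = -5: gm = am = 2, so every block has size 1 → block sizes [1, 1]
  λ = -2: one block (gm = 1), so the single block has size am = 2 → block sizes [2]

Assembling the blocks gives a Jordan form
J =
  [-5,  0,  0,  0]
  [ 0, -5,  0,  0]
  [ 0,  0, -2,  1]
  [ 0,  0,  0, -2]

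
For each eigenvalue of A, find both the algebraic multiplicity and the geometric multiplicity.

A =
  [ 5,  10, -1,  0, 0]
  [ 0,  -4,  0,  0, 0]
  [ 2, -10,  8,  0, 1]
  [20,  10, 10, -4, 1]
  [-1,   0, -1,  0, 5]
λ = -4: alg = 2, geom = 2; λ = 6: alg = 3, geom = 1

Step 1 — factor the characteristic polynomial to read off the algebraic multiplicities:
  χ_A(x) = (x - 6)^3*(x + 4)^2

Step 2 — compute geometric multiplicities via the rank-nullity identity g(λ) = n − rank(A − λI):
  rank(A − (-4)·I) = 3, so dim ker(A − (-4)·I) = n − 3 = 2
  rank(A − (6)·I) = 4, so dim ker(A − (6)·I) = n − 4 = 1

Summary:
  λ = -4: algebraic multiplicity = 2, geometric multiplicity = 2
  λ = 6: algebraic multiplicity = 3, geometric multiplicity = 1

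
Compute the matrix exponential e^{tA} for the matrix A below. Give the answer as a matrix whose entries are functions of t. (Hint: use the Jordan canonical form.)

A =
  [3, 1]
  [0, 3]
e^{tA} =
  [exp(3*t), t*exp(3*t)]
  [0, exp(3*t)]

Strategy: write A = P · J · P⁻¹ where J is a Jordan canonical form, so e^{tA} = P · e^{tJ} · P⁻¹, and e^{tJ} can be computed block-by-block.

A has Jordan form
J =
  [3, 1]
  [0, 3]
(up to reordering of blocks).

Per-block formulas:
  For a 2×2 Jordan block J_2(3): exp(t · J_2(3)) = e^(3t)·(I + t·N), where N is the 2×2 nilpotent shift.

After assembling e^{tJ} and conjugating by P, we get:

e^{tA} =
  [exp(3*t), t*exp(3*t)]
  [0, exp(3*t)]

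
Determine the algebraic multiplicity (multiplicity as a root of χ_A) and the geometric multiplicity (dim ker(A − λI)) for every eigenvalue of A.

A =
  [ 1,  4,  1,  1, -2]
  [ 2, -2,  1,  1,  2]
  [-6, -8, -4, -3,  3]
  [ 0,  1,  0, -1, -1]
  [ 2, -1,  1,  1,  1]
λ = -1: alg = 5, geom = 2

Step 1 — factor the characteristic polynomial to read off the algebraic multiplicities:
  χ_A(x) = (x + 1)^5

Step 2 — compute geometric multiplicities via the rank-nullity identity g(λ) = n − rank(A − λI):
  rank(A − (-1)·I) = 3, so dim ker(A − (-1)·I) = n − 3 = 2

Summary:
  λ = -1: algebraic multiplicity = 5, geometric multiplicity = 2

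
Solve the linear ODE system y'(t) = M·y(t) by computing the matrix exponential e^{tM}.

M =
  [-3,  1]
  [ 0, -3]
e^{tM} =
  [exp(-3*t), t*exp(-3*t)]
  [0, exp(-3*t)]

Strategy: write M = P · J · P⁻¹ where J is a Jordan canonical form, so e^{tM} = P · e^{tJ} · P⁻¹, and e^{tJ} can be computed block-by-block.

M has Jordan form
J =
  [-3,  1]
  [ 0, -3]
(up to reordering of blocks).

Per-block formulas:
  For a 2×2 Jordan block J_2(-3): exp(t · J_2(-3)) = e^(-3t)·(I + t·N), where N is the 2×2 nilpotent shift.

After assembling e^{tJ} and conjugating by P, we get:

e^{tM} =
  [exp(-3*t), t*exp(-3*t)]
  [0, exp(-3*t)]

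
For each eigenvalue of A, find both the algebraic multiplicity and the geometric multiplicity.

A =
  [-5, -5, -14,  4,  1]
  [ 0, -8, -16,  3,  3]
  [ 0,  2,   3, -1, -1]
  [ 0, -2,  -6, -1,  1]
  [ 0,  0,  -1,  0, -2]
λ = -5: alg = 1, geom = 1; λ = -2: alg = 4, geom = 2

Step 1 — factor the characteristic polynomial to read off the algebraic multiplicities:
  χ_A(x) = (x + 2)^4*(x + 5)

Step 2 — compute geometric multiplicities via the rank-nullity identity g(λ) = n − rank(A − λI):
  rank(A − (-5)·I) = 4, so dim ker(A − (-5)·I) = n − 4 = 1
  rank(A − (-2)·I) = 3, so dim ker(A − (-2)·I) = n − 3 = 2

Summary:
  λ = -5: algebraic multiplicity = 1, geometric multiplicity = 1
  λ = -2: algebraic multiplicity = 4, geometric multiplicity = 2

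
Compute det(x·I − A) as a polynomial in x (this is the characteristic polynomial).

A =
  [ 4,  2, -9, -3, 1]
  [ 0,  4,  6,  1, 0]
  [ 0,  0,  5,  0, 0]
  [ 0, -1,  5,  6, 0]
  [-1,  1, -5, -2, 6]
x^5 - 25*x^4 + 250*x^3 - 1250*x^2 + 3125*x - 3125

Expanding det(x·I − A) (e.g. by cofactor expansion or by noting that A is similar to its Jordan form J, which has the same characteristic polynomial as A) gives
  χ_A(x) = x^5 - 25*x^4 + 250*x^3 - 1250*x^2 + 3125*x - 3125
which factors as (x - 5)^5. The eigenvalues (with algebraic multiplicities) are λ = 5 with multiplicity 5.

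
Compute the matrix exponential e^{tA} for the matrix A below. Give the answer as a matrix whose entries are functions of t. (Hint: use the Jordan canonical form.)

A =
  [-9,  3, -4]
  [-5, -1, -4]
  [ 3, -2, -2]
e^{tA} =
  [-t^2*exp(-4*t) - 5*t*exp(-4*t) + exp(-4*t), t^2*exp(-4*t) + 3*t*exp(-4*t), -4*t*exp(-4*t)]
  [-t^2*exp(-4*t) - 5*t*exp(-4*t), t^2*exp(-4*t) + 3*t*exp(-4*t) + exp(-4*t), -4*t*exp(-4*t)]
  [t^2*exp(-4*t)/2 + 3*t*exp(-4*t), -t^2*exp(-4*t)/2 - 2*t*exp(-4*t), 2*t*exp(-4*t) + exp(-4*t)]

Strategy: write A = P · J · P⁻¹ where J is a Jordan canonical form, so e^{tA} = P · e^{tJ} · P⁻¹, and e^{tJ} can be computed block-by-block.

A has Jordan form
J =
  [-4,  1,  0]
  [ 0, -4,  1]
  [ 0,  0, -4]
(up to reordering of blocks).

Per-block formulas:
  For a 3×3 Jordan block J_3(-4): exp(t · J_3(-4)) = e^(-4t)·(I + t·N + (t^2/2)·N^2), where N is the 3×3 nilpotent shift.

After assembling e^{tJ} and conjugating by P, we get:

e^{tA} =
  [-t^2*exp(-4*t) - 5*t*exp(-4*t) + exp(-4*t), t^2*exp(-4*t) + 3*t*exp(-4*t), -4*t*exp(-4*t)]
  [-t^2*exp(-4*t) - 5*t*exp(-4*t), t^2*exp(-4*t) + 3*t*exp(-4*t) + exp(-4*t), -4*t*exp(-4*t)]
  [t^2*exp(-4*t)/2 + 3*t*exp(-4*t), -t^2*exp(-4*t)/2 - 2*t*exp(-4*t), 2*t*exp(-4*t) + exp(-4*t)]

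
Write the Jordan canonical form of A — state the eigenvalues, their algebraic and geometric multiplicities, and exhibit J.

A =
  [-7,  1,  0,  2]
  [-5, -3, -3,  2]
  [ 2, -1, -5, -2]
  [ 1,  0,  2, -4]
J_3(-5) ⊕ J_1(-4)

The characteristic polynomial is
  det(x·I − A) = x^4 + 19*x^3 + 135*x^2 + 425*x + 500 = (x + 4)*(x + 5)^3

Eigenvalues and multiplicities (the geometric multiplicity of λ is n − rank(A − λI), which equals the number of Jordan blocks for λ):
  λ = -5: algebraic multiplicity = 3, geometric multiplicity = 1
  λ = -4: algebraic multiplicity = 1, geometric multiplicity = 1

Determining the block sizes for each eigenvalue:
  λ = -5: one block (gm = 1), so the single block has size am = 3 → block sizes [3]
  λ = -4: one block (gm = 1), so the single block has size am = 1 → block sizes [1]

Assembling the blocks gives a Jordan form
J =
  [-5,  1,  0,  0]
  [ 0, -5,  1,  0]
  [ 0,  0, -5,  0]
  [ 0,  0,  0, -4]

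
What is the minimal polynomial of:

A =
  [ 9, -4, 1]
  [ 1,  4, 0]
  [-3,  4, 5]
x^3 - 18*x^2 + 108*x - 216

The characteristic polynomial is χ_A(x) = (x - 6)^3, so the eigenvalues are known. The minimal polynomial is
  m_A(x) = Π_λ (x − λ)^{k_λ}
where k_λ is the size of the *largest* Jordan block for λ (equivalently, the smallest k with (A − λI)^k v = 0 for every generalised eigenvector v of λ).

  λ = 6: largest Jordan block has size 3, contributing (x − 6)^3

So m_A(x) = (x - 6)^3 = x^3 - 18*x^2 + 108*x - 216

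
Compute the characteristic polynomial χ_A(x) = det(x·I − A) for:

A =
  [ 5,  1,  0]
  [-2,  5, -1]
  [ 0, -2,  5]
x^3 - 15*x^2 + 75*x - 125

Expanding det(x·I − A) (e.g. by cofactor expansion or by noting that A is similar to its Jordan form J, which has the same characteristic polynomial as A) gives
  χ_A(x) = x^3 - 15*x^2 + 75*x - 125
which factors as (x - 5)^3. The eigenvalues (with algebraic multiplicities) are λ = 5 with multiplicity 3.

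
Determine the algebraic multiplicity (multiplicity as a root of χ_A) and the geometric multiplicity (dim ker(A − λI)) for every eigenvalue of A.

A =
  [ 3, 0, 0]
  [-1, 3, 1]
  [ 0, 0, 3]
λ = 3: alg = 3, geom = 2

Step 1 — factor the characteristic polynomial to read off the algebraic multiplicities:
  χ_A(x) = (x - 3)^3

Step 2 — compute geometric multiplicities via the rank-nullity identity g(λ) = n − rank(A − λI):
  rank(A − (3)·I) = 1, so dim ker(A − (3)·I) = n − 1 = 2

Summary:
  λ = 3: algebraic multiplicity = 3, geometric multiplicity = 2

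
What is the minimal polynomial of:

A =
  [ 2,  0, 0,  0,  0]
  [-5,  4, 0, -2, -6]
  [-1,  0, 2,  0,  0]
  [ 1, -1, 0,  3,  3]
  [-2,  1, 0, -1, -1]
x^2 - 4*x + 4

The characteristic polynomial is χ_A(x) = (x - 2)^5, so the eigenvalues are known. The minimal polynomial is
  m_A(x) = Π_λ (x − λ)^{k_λ}
where k_λ is the size of the *largest* Jordan block for λ (equivalently, the smallest k with (A − λI)^k v = 0 for every generalised eigenvector v of λ).

  λ = 2: largest Jordan block has size 2, contributing (x − 2)^2

So m_A(x) = (x - 2)^2 = x^2 - 4*x + 4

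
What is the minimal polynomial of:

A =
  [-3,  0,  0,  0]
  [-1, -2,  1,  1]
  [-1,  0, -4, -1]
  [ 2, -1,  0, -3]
x^3 + 9*x^2 + 27*x + 27

The characteristic polynomial is χ_A(x) = (x + 3)^4, so the eigenvalues are known. The minimal polynomial is
  m_A(x) = Π_λ (x − λ)^{k_λ}
where k_λ is the size of the *largest* Jordan block for λ (equivalently, the smallest k with (A − λI)^k v = 0 for every generalised eigenvector v of λ).

  λ = -3: largest Jordan block has size 3, contributing (x + 3)^3

So m_A(x) = (x + 3)^3 = x^3 + 9*x^2 + 27*x + 27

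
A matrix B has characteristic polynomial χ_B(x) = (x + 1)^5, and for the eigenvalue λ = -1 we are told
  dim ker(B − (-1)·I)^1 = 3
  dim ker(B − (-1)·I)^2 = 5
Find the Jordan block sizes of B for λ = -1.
Block sizes for λ = -1: [2, 2, 1]

From the dimensions of kernels of powers, the number of Jordan blocks of size at least j is d_j − d_{j−1} where d_j = dim ker(N^j) (with d_0 = 0). Computing the differences gives [3, 2].
The number of blocks of size exactly k is (#blocks of size ≥ k) − (#blocks of size ≥ k + 1), so the partition is: 1 block(s) of size 1, 2 block(s) of size 2.
In nonincreasing order the block sizes are [2, 2, 1].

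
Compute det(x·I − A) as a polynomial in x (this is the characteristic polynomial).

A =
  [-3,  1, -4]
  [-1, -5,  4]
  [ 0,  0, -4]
x^3 + 12*x^2 + 48*x + 64

Expanding det(x·I − A) (e.g. by cofactor expansion or by noting that A is similar to its Jordan form J, which has the same characteristic polynomial as A) gives
  χ_A(x) = x^3 + 12*x^2 + 48*x + 64
which factors as (x + 4)^3. The eigenvalues (with algebraic multiplicities) are λ = -4 with multiplicity 3.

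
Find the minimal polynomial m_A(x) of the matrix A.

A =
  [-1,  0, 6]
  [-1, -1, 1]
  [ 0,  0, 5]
x^3 - 3*x^2 - 9*x - 5

The characteristic polynomial is χ_A(x) = (x - 5)*(x + 1)^2, so the eigenvalues are known. The minimal polynomial is
  m_A(x) = Π_λ (x − λ)^{k_λ}
where k_λ is the size of the *largest* Jordan block for λ (equivalently, the smallest k with (A − λI)^k v = 0 for every generalised eigenvector v of λ).

  λ = -1: largest Jordan block has size 2, contributing (x + 1)^2
  λ = 5: largest Jordan block has size 1, contributing (x − 5)

So m_A(x) = (x - 5)*(x + 1)^2 = x^3 - 3*x^2 - 9*x - 5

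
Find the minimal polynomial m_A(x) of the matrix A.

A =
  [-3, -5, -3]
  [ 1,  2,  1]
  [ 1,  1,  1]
x^3

The characteristic polynomial is χ_A(x) = x^3, so the eigenvalues are known. The minimal polynomial is
  m_A(x) = Π_λ (x − λ)^{k_λ}
where k_λ is the size of the *largest* Jordan block for λ (equivalently, the smallest k with (A − λI)^k v = 0 for every generalised eigenvector v of λ).

  λ = 0: largest Jordan block has size 3, contributing (x − 0)^3

So m_A(x) = x^3 = x^3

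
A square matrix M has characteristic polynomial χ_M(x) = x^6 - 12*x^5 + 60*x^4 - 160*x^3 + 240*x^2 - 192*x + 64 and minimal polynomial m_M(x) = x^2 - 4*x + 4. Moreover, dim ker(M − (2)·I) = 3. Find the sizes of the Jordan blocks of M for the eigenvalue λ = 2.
Block sizes for λ = 2: [2, 2, 2]

Step 1 — from the characteristic polynomial, algebraic multiplicity of λ = 2 is 6. From dim ker(M − (2)·I) = 3, there are exactly 3 Jordan blocks for λ = 2.
Step 2 — from the minimal polynomial, the factor (x − 2)^2 tells us the largest block for λ = 2 has size 2.
Step 3 — with total size 6, 3 blocks, and largest block 2, the block sizes (in nonincreasing order) are [2, 2, 2].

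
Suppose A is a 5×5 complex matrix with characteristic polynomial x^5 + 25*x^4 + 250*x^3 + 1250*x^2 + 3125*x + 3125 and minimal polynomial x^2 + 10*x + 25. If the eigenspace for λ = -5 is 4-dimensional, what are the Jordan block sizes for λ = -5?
Block sizes for λ = -5: [2, 1, 1, 1]

Step 1 — from the characteristic polynomial, algebraic multiplicity of λ = -5 is 5. From dim ker(A − (-5)·I) = 4, there are exactly 4 Jordan blocks for λ = -5.
Step 2 — from the minimal polynomial, the factor (x + 5)^2 tells us the largest block for λ = -5 has size 2.
Step 3 — with total size 5, 4 blocks, and largest block 2, the block sizes (in nonincreasing order) are [2, 1, 1, 1].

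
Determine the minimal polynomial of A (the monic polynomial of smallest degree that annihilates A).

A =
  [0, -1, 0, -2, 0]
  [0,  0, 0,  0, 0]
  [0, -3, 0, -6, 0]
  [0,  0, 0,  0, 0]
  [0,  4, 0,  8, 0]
x^2

The characteristic polynomial is χ_A(x) = x^5, so the eigenvalues are known. The minimal polynomial is
  m_A(x) = Π_λ (x − λ)^{k_λ}
where k_λ is the size of the *largest* Jordan block for λ (equivalently, the smallest k with (A − λI)^k v = 0 for every generalised eigenvector v of λ).

  λ = 0: largest Jordan block has size 2, contributing (x − 0)^2

So m_A(x) = x^2 = x^2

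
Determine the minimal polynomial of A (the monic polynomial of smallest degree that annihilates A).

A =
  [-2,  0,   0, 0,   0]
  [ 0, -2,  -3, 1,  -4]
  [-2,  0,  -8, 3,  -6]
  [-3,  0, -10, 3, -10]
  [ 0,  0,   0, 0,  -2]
x^4 + 9*x^3 + 30*x^2 + 44*x + 24

The characteristic polynomial is χ_A(x) = (x + 2)^4*(x + 3), so the eigenvalues are known. The minimal polynomial is
  m_A(x) = Π_λ (x − λ)^{k_λ}
where k_λ is the size of the *largest* Jordan block for λ (equivalently, the smallest k with (A − λI)^k v = 0 for every generalised eigenvector v of λ).

  λ = -3: largest Jordan block has size 1, contributing (x + 3)
  λ = -2: largest Jordan block has size 3, contributing (x + 2)^3

So m_A(x) = (x + 2)^3*(x + 3) = x^4 + 9*x^3 + 30*x^2 + 44*x + 24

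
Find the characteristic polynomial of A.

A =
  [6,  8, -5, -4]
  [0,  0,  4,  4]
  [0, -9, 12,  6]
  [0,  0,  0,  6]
x^4 - 24*x^3 + 216*x^2 - 864*x + 1296

Expanding det(x·I − A) (e.g. by cofactor expansion or by noting that A is similar to its Jordan form J, which has the same characteristic polynomial as A) gives
  χ_A(x) = x^4 - 24*x^3 + 216*x^2 - 864*x + 1296
which factors as (x - 6)^4. The eigenvalues (with algebraic multiplicities) are λ = 6 with multiplicity 4.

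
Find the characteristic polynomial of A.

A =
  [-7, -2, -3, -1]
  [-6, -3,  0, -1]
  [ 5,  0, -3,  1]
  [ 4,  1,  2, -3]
x^4 + 16*x^3 + 96*x^2 + 256*x + 256

Expanding det(x·I − A) (e.g. by cofactor expansion or by noting that A is similar to its Jordan form J, which has the same characteristic polynomial as A) gives
  χ_A(x) = x^4 + 16*x^3 + 96*x^2 + 256*x + 256
which factors as (x + 4)^4. The eigenvalues (with algebraic multiplicities) are λ = -4 with multiplicity 4.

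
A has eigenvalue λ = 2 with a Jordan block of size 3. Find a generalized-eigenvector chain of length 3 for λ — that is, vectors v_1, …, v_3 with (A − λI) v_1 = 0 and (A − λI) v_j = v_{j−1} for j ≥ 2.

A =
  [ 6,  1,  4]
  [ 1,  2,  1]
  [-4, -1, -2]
A Jordan chain for λ = 2 of length 3:
v_1 = (1, 0, -1)ᵀ
v_2 = (4, 1, -4)ᵀ
v_3 = (1, 0, 0)ᵀ

Let N = A − (2)·I. We want v_3 with N^3 v_3 = 0 but N^2 v_3 ≠ 0; then v_{j-1} := N · v_j for j = 3, …, 2.

Pick v_3 = (1, 0, 0)ᵀ.
Then v_2 = N · v_3 = (4, 1, -4)ᵀ.
Then v_1 = N · v_2 = (1, 0, -1)ᵀ.

Sanity check: (A − (2)·I) v_1 = (0, 0, 0)ᵀ = 0. ✓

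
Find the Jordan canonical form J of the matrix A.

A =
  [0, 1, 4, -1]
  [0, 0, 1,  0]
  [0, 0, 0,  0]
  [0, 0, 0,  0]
J_3(0) ⊕ J_1(0)

The characteristic polynomial is
  det(x·I − A) = x^4

Eigenvalues and multiplicities (the geometric multiplicity of λ is n − rank(A − λI), which equals the number of Jordan blocks for λ):
  λ = 0: algebraic multiplicity = 4, geometric multiplicity = 2

Determining the block sizes for each eigenvalue:
  λ = 0: with am = 4 and gm = 2, the partition is not yet determined (e.g. several partitions of 4 into 2 parts exist). Let N = A − (0)·I. Computing rank(N^1) = 2, rank(N^2) = 1, rank(N^3) = 0; the number of blocks of size ≥ j is rank(N^{j−1}) − rank(N^j), giving [2, 1, 1]. So we have 1 block(s) of size 3, 1 block(s) of size 1 → block sizes [3, 1]

Assembling the blocks gives a Jordan form
J =
  [0, 1, 0, 0]
  [0, 0, 1, 0]
  [0, 0, 0, 0]
  [0, 0, 0, 0]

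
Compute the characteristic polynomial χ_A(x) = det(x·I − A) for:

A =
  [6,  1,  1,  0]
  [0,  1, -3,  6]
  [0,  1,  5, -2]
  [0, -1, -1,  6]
x^4 - 18*x^3 + 120*x^2 - 352*x + 384

Expanding det(x·I − A) (e.g. by cofactor expansion or by noting that A is similar to its Jordan form J, which has the same characteristic polynomial as A) gives
  χ_A(x) = x^4 - 18*x^3 + 120*x^2 - 352*x + 384
which factors as (x - 6)*(x - 4)^3. The eigenvalues (with algebraic multiplicities) are λ = 4 with multiplicity 3, λ = 6 with multiplicity 1.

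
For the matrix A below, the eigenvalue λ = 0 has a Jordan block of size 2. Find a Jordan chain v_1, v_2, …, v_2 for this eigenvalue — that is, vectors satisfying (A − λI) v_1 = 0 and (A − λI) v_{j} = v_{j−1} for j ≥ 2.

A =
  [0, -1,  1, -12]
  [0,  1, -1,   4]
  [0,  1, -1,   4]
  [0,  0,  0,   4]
A Jordan chain for λ = 0 of length 2:
v_1 = (-1, 1, 1, 0)ᵀ
v_2 = (0, 1, 0, 0)ᵀ

Let N = A − (0)·I. We want v_2 with N^2 v_2 = 0 but N^1 v_2 ≠ 0; then v_{j-1} := N · v_j for j = 2, …, 2.

Pick v_2 = (0, 1, 0, 0)ᵀ.
Then v_1 = N · v_2 = (-1, 1, 1, 0)ᵀ.

Sanity check: (A − (0)·I) v_1 = (0, 0, 0, 0)ᵀ = 0. ✓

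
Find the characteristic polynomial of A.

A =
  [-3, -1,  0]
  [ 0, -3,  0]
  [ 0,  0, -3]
x^3 + 9*x^2 + 27*x + 27

Expanding det(x·I − A) (e.g. by cofactor expansion or by noting that A is similar to its Jordan form J, which has the same characteristic polynomial as A) gives
  χ_A(x) = x^3 + 9*x^2 + 27*x + 27
which factors as (x + 3)^3. The eigenvalues (with algebraic multiplicities) are λ = -3 with multiplicity 3.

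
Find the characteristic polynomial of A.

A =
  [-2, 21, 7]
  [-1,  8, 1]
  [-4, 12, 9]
x^3 - 15*x^2 + 75*x - 125

Expanding det(x·I − A) (e.g. by cofactor expansion or by noting that A is similar to its Jordan form J, which has the same characteristic polynomial as A) gives
  χ_A(x) = x^3 - 15*x^2 + 75*x - 125
which factors as (x - 5)^3. The eigenvalues (with algebraic multiplicities) are λ = 5 with multiplicity 3.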